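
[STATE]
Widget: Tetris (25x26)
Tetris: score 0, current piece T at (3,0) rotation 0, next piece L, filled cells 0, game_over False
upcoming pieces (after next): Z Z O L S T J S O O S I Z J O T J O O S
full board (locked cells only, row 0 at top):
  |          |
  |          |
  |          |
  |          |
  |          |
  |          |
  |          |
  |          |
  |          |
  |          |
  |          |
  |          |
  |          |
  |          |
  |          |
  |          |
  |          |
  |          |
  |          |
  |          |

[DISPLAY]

    ▒     │Next:         
   ▒▒▒    │  ▒           
          │▒▒▒           
          │              
          │              
          │              
          │Score:        
          │0             
          │              
          │              
          │              
          │              
          │              
          │              
          │              
          │              
          │              
          │              
          │              
          │              
          │              
          │              
          │              
          │              
          │              
          │              


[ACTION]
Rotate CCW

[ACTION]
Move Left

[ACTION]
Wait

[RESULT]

          │Next:         
   ▒      │  ▒           
  ▒▒      │▒▒▒           
   ▒      │              
          │              
          │              
          │Score:        
          │0             
          │              
          │              
          │              
          │              
          │              
          │              
          │              
          │              
          │              
          │              
          │              
          │              
          │              
          │              
          │              
          │              
          │              
          │              


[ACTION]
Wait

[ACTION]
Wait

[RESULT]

          │Next:         
          │  ▒           
          │▒▒▒           
   ▒      │              
  ▒▒      │              
   ▒      │              
          │Score:        
          │0             
          │              
          │              
          │              
          │              
          │              
          │              
          │              
          │              
          │              
          │              
          │              
          │              
          │              
          │              
          │              
          │              
          │              
          │              


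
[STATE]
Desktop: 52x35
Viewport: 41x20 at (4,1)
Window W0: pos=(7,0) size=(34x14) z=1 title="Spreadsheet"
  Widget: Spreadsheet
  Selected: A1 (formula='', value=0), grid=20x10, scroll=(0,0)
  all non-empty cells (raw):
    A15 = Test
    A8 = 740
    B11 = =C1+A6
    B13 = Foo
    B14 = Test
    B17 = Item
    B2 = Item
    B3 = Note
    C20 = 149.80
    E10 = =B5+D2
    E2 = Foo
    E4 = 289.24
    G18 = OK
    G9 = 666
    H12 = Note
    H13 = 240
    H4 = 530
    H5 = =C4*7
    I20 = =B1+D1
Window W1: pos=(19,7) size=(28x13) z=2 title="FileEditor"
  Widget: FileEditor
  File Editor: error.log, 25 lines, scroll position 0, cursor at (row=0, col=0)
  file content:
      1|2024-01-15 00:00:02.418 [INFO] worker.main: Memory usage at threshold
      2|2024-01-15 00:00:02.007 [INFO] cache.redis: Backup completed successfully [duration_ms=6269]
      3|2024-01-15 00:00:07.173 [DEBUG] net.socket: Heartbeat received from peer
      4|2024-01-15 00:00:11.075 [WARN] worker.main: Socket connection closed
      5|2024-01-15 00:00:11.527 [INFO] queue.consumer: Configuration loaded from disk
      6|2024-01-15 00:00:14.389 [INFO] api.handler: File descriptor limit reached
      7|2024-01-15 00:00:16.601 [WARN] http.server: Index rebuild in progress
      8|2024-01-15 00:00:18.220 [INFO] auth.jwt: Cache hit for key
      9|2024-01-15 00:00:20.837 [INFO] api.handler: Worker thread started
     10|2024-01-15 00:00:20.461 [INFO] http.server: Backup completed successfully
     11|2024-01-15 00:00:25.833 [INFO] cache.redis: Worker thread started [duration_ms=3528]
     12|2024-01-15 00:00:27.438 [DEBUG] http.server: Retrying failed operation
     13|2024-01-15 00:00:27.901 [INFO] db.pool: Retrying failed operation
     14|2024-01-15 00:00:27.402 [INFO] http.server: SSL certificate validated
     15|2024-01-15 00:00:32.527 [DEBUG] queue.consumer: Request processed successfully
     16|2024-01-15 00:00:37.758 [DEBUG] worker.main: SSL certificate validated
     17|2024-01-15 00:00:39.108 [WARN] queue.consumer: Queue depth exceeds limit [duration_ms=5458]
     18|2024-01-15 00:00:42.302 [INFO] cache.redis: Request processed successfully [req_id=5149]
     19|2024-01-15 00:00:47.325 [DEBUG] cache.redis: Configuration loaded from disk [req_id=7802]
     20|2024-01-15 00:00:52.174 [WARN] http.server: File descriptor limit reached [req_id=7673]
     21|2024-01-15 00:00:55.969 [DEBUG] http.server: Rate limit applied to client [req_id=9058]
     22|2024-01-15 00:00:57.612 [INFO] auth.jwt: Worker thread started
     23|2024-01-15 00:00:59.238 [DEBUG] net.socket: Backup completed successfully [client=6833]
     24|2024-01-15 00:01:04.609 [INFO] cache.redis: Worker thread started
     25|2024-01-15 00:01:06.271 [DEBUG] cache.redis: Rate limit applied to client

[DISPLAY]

   ┃ Spreadsheet                    ┃    
   ┠────────────────────────────────┨    
   ┃A1:                             ┃    
   ┃       A       B       C       D┃    
   ┃--------------------------------┃    
   ┃  1      [0]       0       0    ┃    
   ┃  2        ┏━━━━━━━━━━━━━━━━━━━━━━━━━
   ┃  3        ┃ FileEditor              
   ┃  4        ┠─────────────────────────
   ┃  5        ┃█024-01-15 00:00:02.418 [
   ┃  6        ┃2024-01-15 00:00:02.007 [
   ┃  7        ┃2024-01-15 00:00:07.173 [
   ┗━━━━━━━━━━━┃2024-01-15 00:00:11.075 [
               ┃2024-01-15 00:00:11.527 [
               ┃2024-01-15 00:00:14.389 [
               ┃2024-01-15 00:00:16.601 [
               ┃2024-01-15 00:00:18.220 [
               ┃2024-01-15 00:00:20.837 [
               ┗━━━━━━━━━━━━━━━━━━━━━━━━━
                                         


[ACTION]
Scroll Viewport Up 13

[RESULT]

   ┏━━━━━━━━━━━━━━━━━━━━━━━━━━━━━━━━┓    
   ┃ Spreadsheet                    ┃    
   ┠────────────────────────────────┨    
   ┃A1:                             ┃    
   ┃       A       B       C       D┃    
   ┃--------------------------------┃    
   ┃  1      [0]       0       0    ┃    
   ┃  2        ┏━━━━━━━━━━━━━━━━━━━━━━━━━
   ┃  3        ┃ FileEditor              
   ┃  4        ┠─────────────────────────
   ┃  5        ┃█024-01-15 00:00:02.418 [
   ┃  6        ┃2024-01-15 00:00:02.007 [
   ┃  7        ┃2024-01-15 00:00:07.173 [
   ┗━━━━━━━━━━━┃2024-01-15 00:00:11.075 [
               ┃2024-01-15 00:00:11.527 [
               ┃2024-01-15 00:00:14.389 [
               ┃2024-01-15 00:00:16.601 [
               ┃2024-01-15 00:00:18.220 [
               ┃2024-01-15 00:00:20.837 [
               ┗━━━━━━━━━━━━━━━━━━━━━━━━━


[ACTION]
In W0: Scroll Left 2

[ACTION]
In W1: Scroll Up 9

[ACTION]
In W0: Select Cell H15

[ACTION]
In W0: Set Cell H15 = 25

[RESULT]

   ┏━━━━━━━━━━━━━━━━━━━━━━━━━━━━━━━━┓    
   ┃ Spreadsheet                    ┃    
   ┠────────────────────────────────┨    
   ┃H15: 25                         ┃    
   ┃       A       B       C       D┃    
   ┃--------------------------------┃    
   ┃  1        0       0       0    ┃    
   ┃  2        ┏━━━━━━━━━━━━━━━━━━━━━━━━━
   ┃  3        ┃ FileEditor              
   ┃  4        ┠─────────────────────────
   ┃  5        ┃█024-01-15 00:00:02.418 [
   ┃  6        ┃2024-01-15 00:00:02.007 [
   ┃  7        ┃2024-01-15 00:00:07.173 [
   ┗━━━━━━━━━━━┃2024-01-15 00:00:11.075 [
               ┃2024-01-15 00:00:11.527 [
               ┃2024-01-15 00:00:14.389 [
               ┃2024-01-15 00:00:16.601 [
               ┃2024-01-15 00:00:18.220 [
               ┃2024-01-15 00:00:20.837 [
               ┗━━━━━━━━━━━━━━━━━━━━━━━━━


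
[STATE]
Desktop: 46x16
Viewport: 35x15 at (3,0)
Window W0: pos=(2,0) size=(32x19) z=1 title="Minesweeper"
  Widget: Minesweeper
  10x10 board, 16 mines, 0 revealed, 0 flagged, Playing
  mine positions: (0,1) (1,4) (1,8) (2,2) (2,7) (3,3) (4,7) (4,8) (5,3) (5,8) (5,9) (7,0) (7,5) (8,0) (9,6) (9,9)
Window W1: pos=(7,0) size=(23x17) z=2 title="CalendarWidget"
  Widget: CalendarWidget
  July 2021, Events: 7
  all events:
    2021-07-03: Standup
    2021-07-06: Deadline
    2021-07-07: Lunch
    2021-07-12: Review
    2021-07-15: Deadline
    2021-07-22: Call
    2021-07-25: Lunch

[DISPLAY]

━━━━┏━━━━━━━━━━━━━━━━━━━━━┓━━━┓    
 Min┃ CalendarWidget      ┃   ┃    
────┠─────────────────────┨───┨    
■■■■┃      July 2021      ┃   ┃    
■■■■┃Mo Tu We Th Fr Sa Su ┃   ┃    
■■■■┃          1  2  3*  4┃   ┃    
■■■■┃ 5  6*  7*  8  9 10 1┃   ┃    
■■■■┃12* 13 14 15* 16 17 1┃   ┃    
■■■■┃19 20 21 22* 23 24 25┃   ┃    
■■■■┃26 27 28 29 30 31    ┃   ┃    
■■■■┃                     ┃   ┃    
■■■■┃                     ┃   ┃    
■■■■┃                     ┃   ┃    
    ┃                     ┃   ┃    
    ┃                     ┃   ┃    


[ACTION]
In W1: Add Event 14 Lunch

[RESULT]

━━━━┏━━━━━━━━━━━━━━━━━━━━━┓━━━┓    
 Min┃ CalendarWidget      ┃   ┃    
────┠─────────────────────┨───┨    
■■■■┃      July 2021      ┃   ┃    
■■■■┃Mo Tu We Th Fr Sa Su ┃   ┃    
■■■■┃          1  2  3*  4┃   ┃    
■■■■┃ 5  6*  7*  8  9 10 1┃   ┃    
■■■■┃12* 13 14* 15* 16 17 ┃   ┃    
■■■■┃19 20 21 22* 23 24 25┃   ┃    
■■■■┃26 27 28 29 30 31    ┃   ┃    
■■■■┃                     ┃   ┃    
■■■■┃                     ┃   ┃    
■■■■┃                     ┃   ┃    
    ┃                     ┃   ┃    
    ┃                     ┃   ┃    


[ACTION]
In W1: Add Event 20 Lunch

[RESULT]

━━━━┏━━━━━━━━━━━━━━━━━━━━━┓━━━┓    
 Min┃ CalendarWidget      ┃   ┃    
────┠─────────────────────┨───┨    
■■■■┃      July 2021      ┃   ┃    
■■■■┃Mo Tu We Th Fr Sa Su ┃   ┃    
■■■■┃          1  2  3*  4┃   ┃    
■■■■┃ 5  6*  7*  8  9 10 1┃   ┃    
■■■■┃12* 13 14* 15* 16 17 ┃   ┃    
■■■■┃19 20* 21 22* 23 24 2┃   ┃    
■■■■┃26 27 28 29 30 31    ┃   ┃    
■■■■┃                     ┃   ┃    
■■■■┃                     ┃   ┃    
■■■■┃                     ┃   ┃    
    ┃                     ┃   ┃    
    ┃                     ┃   ┃    


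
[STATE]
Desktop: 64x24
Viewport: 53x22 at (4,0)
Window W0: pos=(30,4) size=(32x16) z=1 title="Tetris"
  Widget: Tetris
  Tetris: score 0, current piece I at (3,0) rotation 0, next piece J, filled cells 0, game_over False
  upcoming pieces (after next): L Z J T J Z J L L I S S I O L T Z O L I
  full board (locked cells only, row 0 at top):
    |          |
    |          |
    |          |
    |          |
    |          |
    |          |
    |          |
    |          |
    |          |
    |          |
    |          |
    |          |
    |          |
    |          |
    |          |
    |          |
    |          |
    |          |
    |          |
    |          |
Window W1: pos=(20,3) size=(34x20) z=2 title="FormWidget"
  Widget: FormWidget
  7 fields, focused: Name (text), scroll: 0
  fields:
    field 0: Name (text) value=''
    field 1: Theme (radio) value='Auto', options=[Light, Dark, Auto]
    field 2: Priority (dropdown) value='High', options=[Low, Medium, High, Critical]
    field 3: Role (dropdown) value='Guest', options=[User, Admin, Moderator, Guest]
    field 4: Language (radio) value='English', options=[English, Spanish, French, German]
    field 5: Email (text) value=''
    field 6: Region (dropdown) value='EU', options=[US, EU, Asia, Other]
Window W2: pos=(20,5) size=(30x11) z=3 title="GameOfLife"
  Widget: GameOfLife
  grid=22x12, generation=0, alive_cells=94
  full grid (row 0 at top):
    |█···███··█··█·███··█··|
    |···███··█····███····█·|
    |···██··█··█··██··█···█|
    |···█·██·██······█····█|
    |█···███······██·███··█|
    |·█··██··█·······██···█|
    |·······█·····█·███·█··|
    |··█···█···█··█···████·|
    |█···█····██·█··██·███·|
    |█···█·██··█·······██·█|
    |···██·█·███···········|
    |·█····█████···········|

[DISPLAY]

                                                     
                                                     
                                                     
                ┏━━━━━━━━━━━━━━━━━━━━━━━━━━━━━━━━┓   
                ┃ FormWidget                     ┃━━━
                ┏━━━━━━━━━━━━━━━━━━━━━━━━━━━━┓───┨   
                ┃ GameOfLife                 ┃  ]┃───
                ┠────────────────────────────┨Dar┃   
                ┃Gen: 0                      ┃ ▼]┃   
                ┃···█·██·██······█····█      ┃ ▼]┃   
                ┃█···███······██·███··█      ┃) S┃   
                ┃·█··██··█·······██···█      ┃  ]┃   
                ┃·······█·····█·███·█··      ┃ ▼]┃   
                ┃··█···█···█··█···████·      ┃   ┃   
                ┃█···█····██·█··██·███·      ┃   ┃   
                ┗━━━━━━━━━━━━━━━━━━━━━━━━━━━━┛   ┃   
                ┃                                ┃   
                ┃                                ┃   
                ┃                                ┃   
                ┃                                ┃━━━
                ┃                                ┃   
                ┃                                ┃   


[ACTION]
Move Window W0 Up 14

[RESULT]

                          ┏━━━━━━━━━━━━━━━━━━━━━━━━━━
                          ┃ Tetris                   
                          ┠──────────────────────────
                ┏━━━━━━━━━━━━━━━━━━━━━━━━━━━━━━━━┓   
                ┃ FormWidget                     ┃   
                ┏━━━━━━━━━━━━━━━━━━━━━━━━━━━━┓───┨   
                ┃ GameOfLife                 ┃  ]┃   
                ┠────────────────────────────┨Dar┃   
                ┃Gen: 0                      ┃ ▼]┃   
                ┃···█·██·██······█····█      ┃ ▼]┃   
                ┃█···███······██·███··█      ┃) S┃   
                ┃·█··██··█·······██···█      ┃  ]┃   
                ┃·······█·····█·███·█··      ┃ ▼]┃   
                ┃··█···█···█··█···████·      ┃   ┃   
                ┃█···█····██·█··██·███·      ┃   ┃   
                ┗━━━━━━━━━━━━━━━━━━━━━━━━━━━━┛   ┃━━━
                ┃                                ┃   
                ┃                                ┃   
                ┃                                ┃   
                ┃                                ┃   
                ┃                                ┃   
                ┃                                ┃   


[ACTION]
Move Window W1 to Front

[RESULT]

                          ┏━━━━━━━━━━━━━━━━━━━━━━━━━━
                          ┃ Tetris                   
                          ┠──────────────────────────
                ┏━━━━━━━━━━━━━━━━━━━━━━━━━━━━━━━━┓   
                ┃ FormWidget                     ┃   
                ┠────────────────────────────────┨   
                ┃> Name:       [                ]┃   
                ┃  Theme:      ( ) Light  ( ) Dar┃   
                ┃  Priority:   [High           ▼]┃   
                ┃  Role:       [Guest          ▼]┃   
                ┃  Language:   (●) English  ( ) S┃   
                ┃  Email:      [                ]┃   
                ┃  Region:     [EU             ▼]┃   
                ┃                                ┃   
                ┃                                ┃   
                ┃                                ┃━━━
                ┃                                ┃   
                ┃                                ┃   
                ┃                                ┃   
                ┃                                ┃   
                ┃                                ┃   
                ┃                                ┃   


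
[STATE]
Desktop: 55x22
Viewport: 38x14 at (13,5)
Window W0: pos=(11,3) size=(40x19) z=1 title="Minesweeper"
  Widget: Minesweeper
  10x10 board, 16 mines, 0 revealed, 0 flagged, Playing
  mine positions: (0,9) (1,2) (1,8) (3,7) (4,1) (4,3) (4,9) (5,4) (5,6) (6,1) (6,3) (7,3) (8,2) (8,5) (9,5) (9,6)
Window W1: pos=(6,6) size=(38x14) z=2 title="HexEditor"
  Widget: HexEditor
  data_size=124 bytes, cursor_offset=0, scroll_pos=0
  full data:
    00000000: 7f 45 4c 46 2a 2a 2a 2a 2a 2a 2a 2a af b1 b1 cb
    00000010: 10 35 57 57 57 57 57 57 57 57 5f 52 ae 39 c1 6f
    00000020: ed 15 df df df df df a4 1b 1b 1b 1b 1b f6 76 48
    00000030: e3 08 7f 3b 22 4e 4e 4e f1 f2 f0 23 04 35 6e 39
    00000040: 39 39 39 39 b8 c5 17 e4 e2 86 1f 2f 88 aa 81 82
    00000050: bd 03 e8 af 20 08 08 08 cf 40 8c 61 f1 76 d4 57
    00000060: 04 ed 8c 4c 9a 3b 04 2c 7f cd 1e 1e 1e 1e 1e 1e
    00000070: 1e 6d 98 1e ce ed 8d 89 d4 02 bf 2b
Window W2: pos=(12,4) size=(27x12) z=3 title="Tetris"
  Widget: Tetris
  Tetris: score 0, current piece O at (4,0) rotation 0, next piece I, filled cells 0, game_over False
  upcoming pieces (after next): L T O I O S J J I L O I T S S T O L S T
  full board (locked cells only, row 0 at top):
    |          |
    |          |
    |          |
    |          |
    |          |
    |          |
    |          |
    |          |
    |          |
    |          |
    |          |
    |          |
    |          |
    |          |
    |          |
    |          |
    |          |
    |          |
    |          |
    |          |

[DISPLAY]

 Tetris                  ┃───────────┨
─────────────────────────┨━━━━┓      ┃
          │Next:         ┃    ┃      ┃
          │████          ┃────┨      ┃
          │              ┃a  2┃      ┃
          │              ┃7  5┃      ┃
          │              ┃4  1┃      ┃
          │              ┃e  f┃      ┃
          │Score:        ┃4  e┃      ┃
          │0             ┃8  c┃      ┃
━━━━━━━━━━━━━━━━━━━━━━━━━┛c  7┃      ┃
70  1e 6d 98 1e ce ed 8d 89  d┃      ┃
                              ┃      ┃
                              ┃      ┃


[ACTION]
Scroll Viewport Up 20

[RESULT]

                                      
                                      
                                      
━━━━━━━━━━━━━━━━━━━━━━━━━━━━━━━━━━━━━┓
━━━━━━━━━━━━━━━━━━━━━━━━━┓           ┃
 Tetris                  ┃───────────┨
─────────────────────────┨━━━━┓      ┃
          │Next:         ┃    ┃      ┃
          │████          ┃────┨      ┃
          │              ┃a  2┃      ┃
          │              ┃7  5┃      ┃
          │              ┃4  1┃      ┃
          │              ┃e  f┃      ┃
          │Score:        ┃4  e┃      ┃


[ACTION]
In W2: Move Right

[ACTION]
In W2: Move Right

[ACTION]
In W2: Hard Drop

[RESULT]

                                      
                                      
                                      
━━━━━━━━━━━━━━━━━━━━━━━━━━━━━━━━━━━━━┓
━━━━━━━━━━━━━━━━━━━━━━━━━┓           ┃
 Tetris                  ┃───────────┨
─────────────────────────┨━━━━┓      ┃
          │Next:         ┃    ┃      ┃
          │  ▒           ┃────┨      ┃
          │▒▒▒           ┃a  2┃      ┃
          │              ┃7  5┃      ┃
          │              ┃4  1┃      ┃
          │              ┃e  f┃      ┃
      ▓▓  │Score:        ┃4  e┃      ┃


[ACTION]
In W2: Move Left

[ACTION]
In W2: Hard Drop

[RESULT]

                                      
                                      
                                      
━━━━━━━━━━━━━━━━━━━━━━━━━━━━━━━━━━━━━┓
━━━━━━━━━━━━━━━━━━━━━━━━━┓           ┃
 Tetris                  ┃───────────┨
─────────────────────────┨━━━━┓      ┃
          │Next:         ┃    ┃      ┃
          │ ▒            ┃────┨      ┃
          │▒▒▒           ┃a  2┃      ┃
          │              ┃7  5┃      ┃
          │              ┃4  1┃      ┃
          │              ┃e  f┃      ┃
      ▓▓  │Score:        ┃4  e┃      ┃


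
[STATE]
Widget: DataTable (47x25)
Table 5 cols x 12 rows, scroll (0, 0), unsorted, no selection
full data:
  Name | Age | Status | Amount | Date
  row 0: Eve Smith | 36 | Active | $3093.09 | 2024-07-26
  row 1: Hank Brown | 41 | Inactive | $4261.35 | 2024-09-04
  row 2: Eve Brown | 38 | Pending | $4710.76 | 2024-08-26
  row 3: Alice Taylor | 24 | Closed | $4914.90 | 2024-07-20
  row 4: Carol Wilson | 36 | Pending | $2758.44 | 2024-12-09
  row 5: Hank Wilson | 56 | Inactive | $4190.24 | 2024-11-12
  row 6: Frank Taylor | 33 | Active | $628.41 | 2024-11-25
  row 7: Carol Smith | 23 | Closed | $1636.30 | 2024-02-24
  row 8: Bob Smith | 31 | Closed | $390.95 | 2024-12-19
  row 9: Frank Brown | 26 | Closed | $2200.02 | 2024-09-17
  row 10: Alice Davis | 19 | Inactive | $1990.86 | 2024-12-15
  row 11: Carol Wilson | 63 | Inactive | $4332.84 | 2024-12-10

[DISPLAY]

Name        │Age│Status  │Amount  │Date        
────────────┼───┼────────┼────────┼──────────  
Eve Smith   │36 │Active  │$3093.09│2024-07-26  
Hank Brown  │41 │Inactive│$4261.35│2024-09-04  
Eve Brown   │38 │Pending │$4710.76│2024-08-26  
Alice Taylor│24 │Closed  │$4914.90│2024-07-20  
Carol Wilson│36 │Pending │$2758.44│2024-12-09  
Hank Wilson │56 │Inactive│$4190.24│2024-11-12  
Frank Taylor│33 │Active  │$628.41 │2024-11-25  
Carol Smith │23 │Closed  │$1636.30│2024-02-24  
Bob Smith   │31 │Closed  │$390.95 │2024-12-19  
Frank Brown │26 │Closed  │$2200.02│2024-09-17  
Alice Davis │19 │Inactive│$1990.86│2024-12-15  
Carol Wilson│63 │Inactive│$4332.84│2024-12-10  
                                               
                                               
                                               
                                               
                                               
                                               
                                               
                                               
                                               
                                               
                                               


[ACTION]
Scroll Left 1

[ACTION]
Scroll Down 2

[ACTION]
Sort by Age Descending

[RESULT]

Name        │Ag▼│Status  │Amount  │Date        
────────────┼───┼────────┼────────┼──────────  
Carol Wilson│63 │Inactive│$4332.84│2024-12-10  
Hank Wilson │56 │Inactive│$4190.24│2024-11-12  
Hank Brown  │41 │Inactive│$4261.35│2024-09-04  
Eve Brown   │38 │Pending │$4710.76│2024-08-26  
Eve Smith   │36 │Active  │$3093.09│2024-07-26  
Carol Wilson│36 │Pending │$2758.44│2024-12-09  
Frank Taylor│33 │Active  │$628.41 │2024-11-25  
Bob Smith   │31 │Closed  │$390.95 │2024-12-19  
Frank Brown │26 │Closed  │$2200.02│2024-09-17  
Alice Taylor│24 │Closed  │$4914.90│2024-07-20  
Carol Smith │23 │Closed  │$1636.30│2024-02-24  
Alice Davis │19 │Inactive│$1990.86│2024-12-15  
                                               
                                               
                                               
                                               
                                               
                                               
                                               
                                               
                                               
                                               
                                               


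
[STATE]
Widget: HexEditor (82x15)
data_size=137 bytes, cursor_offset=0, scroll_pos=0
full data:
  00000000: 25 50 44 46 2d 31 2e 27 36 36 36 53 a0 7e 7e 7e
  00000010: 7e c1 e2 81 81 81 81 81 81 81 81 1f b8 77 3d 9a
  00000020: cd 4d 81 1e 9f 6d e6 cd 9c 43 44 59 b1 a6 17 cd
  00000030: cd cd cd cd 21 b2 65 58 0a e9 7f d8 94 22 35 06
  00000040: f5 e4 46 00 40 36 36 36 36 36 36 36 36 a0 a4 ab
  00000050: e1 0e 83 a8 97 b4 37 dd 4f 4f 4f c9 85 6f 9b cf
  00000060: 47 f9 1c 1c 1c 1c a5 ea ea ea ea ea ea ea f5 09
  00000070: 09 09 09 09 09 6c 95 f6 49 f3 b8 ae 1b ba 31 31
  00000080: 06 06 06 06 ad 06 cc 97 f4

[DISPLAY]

00000000  25 50 44 46 2d 31 2e 27  36 36 36 53 a0 7e 7e 7e  |%PDF-1.'666S.~~~|    
00000010  7e c1 e2 81 81 81 81 81  81 81 81 1f b8 77 3d 9a  |~............w=.|    
00000020  cd 4d 81 1e 9f 6d e6 cd  9c 43 44 59 b1 a6 17 cd  |.M...m...CDY....|    
00000030  cd cd cd cd 21 b2 65 58  0a e9 7f d8 94 22 35 06  |....!.eX....."5.|    
00000040  f5 e4 46 00 40 36 36 36  36 36 36 36 36 a0 a4 ab  |..F.@66666666...|    
00000050  e1 0e 83 a8 97 b4 37 dd  4f 4f 4f c9 85 6f 9b cf  |......7.OOO..o..|    
00000060  47 f9 1c 1c 1c 1c a5 ea  ea ea ea ea ea ea f5 09  |G...............|    
00000070  09 09 09 09 09 6c 95 f6  49 f3 b8 ae 1b ba 31 31  |.....l..I.....11|    
00000080  06 06 06 06 ad 06 cc 97  f4                       |.........       |    
                                                                                  
                                                                                  
                                                                                  
                                                                                  
                                                                                  
                                                                                  


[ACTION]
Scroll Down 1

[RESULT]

00000010  7e c1 e2 81 81 81 81 81  81 81 81 1f b8 77 3d 9a  |~............w=.|    
00000020  cd 4d 81 1e 9f 6d e6 cd  9c 43 44 59 b1 a6 17 cd  |.M...m...CDY....|    
00000030  cd cd cd cd 21 b2 65 58  0a e9 7f d8 94 22 35 06  |....!.eX....."5.|    
00000040  f5 e4 46 00 40 36 36 36  36 36 36 36 36 a0 a4 ab  |..F.@66666666...|    
00000050  e1 0e 83 a8 97 b4 37 dd  4f 4f 4f c9 85 6f 9b cf  |......7.OOO..o..|    
00000060  47 f9 1c 1c 1c 1c a5 ea  ea ea ea ea ea ea f5 09  |G...............|    
00000070  09 09 09 09 09 6c 95 f6  49 f3 b8 ae 1b ba 31 31  |.....l..I.....11|    
00000080  06 06 06 06 ad 06 cc 97  f4                       |.........       |    
                                                                                  
                                                                                  
                                                                                  
                                                                                  
                                                                                  
                                                                                  
                                                                                  


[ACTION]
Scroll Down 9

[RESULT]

00000080  06 06 06 06 ad 06 cc 97  f4                       |.........       |    
                                                                                  
                                                                                  
                                                                                  
                                                                                  
                                                                                  
                                                                                  
                                                                                  
                                                                                  
                                                                                  
                                                                                  
                                                                                  
                                                                                  
                                                                                  
                                                                                  


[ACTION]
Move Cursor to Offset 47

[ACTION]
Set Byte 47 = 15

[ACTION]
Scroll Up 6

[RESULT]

00000020  cd 4d 81 1e 9f 6d e6 cd  9c 43 44 59 b1 a6 17 15  |.M...m...CDY....|    
00000030  cd cd cd cd 21 b2 65 58  0a e9 7f d8 94 22 35 06  |....!.eX....."5.|    
00000040  f5 e4 46 00 40 36 36 36  36 36 36 36 36 a0 a4 ab  |..F.@66666666...|    
00000050  e1 0e 83 a8 97 b4 37 dd  4f 4f 4f c9 85 6f 9b cf  |......7.OOO..o..|    
00000060  47 f9 1c 1c 1c 1c a5 ea  ea ea ea ea ea ea f5 09  |G...............|    
00000070  09 09 09 09 09 6c 95 f6  49 f3 b8 ae 1b ba 31 31  |.....l..I.....11|    
00000080  06 06 06 06 ad 06 cc 97  f4                       |.........       |    
                                                                                  
                                                                                  
                                                                                  
                                                                                  
                                                                                  
                                                                                  
                                                                                  
                                                                                  


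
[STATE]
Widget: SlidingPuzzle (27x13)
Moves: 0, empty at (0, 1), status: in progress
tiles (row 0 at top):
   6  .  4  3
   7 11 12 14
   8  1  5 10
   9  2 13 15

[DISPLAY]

┌────┬────┬────┬────┐      
│  6 │    │  4 │  3 │      
├────┼────┼────┼────┤      
│  7 │ 11 │ 12 │ 14 │      
├────┼────┼────┼────┤      
│  8 │  1 │  5 │ 10 │      
├────┼────┼────┼────┤      
│  9 │  2 │ 13 │ 15 │      
└────┴────┴────┴────┘      
Moves: 0                   
                           
                           
                           


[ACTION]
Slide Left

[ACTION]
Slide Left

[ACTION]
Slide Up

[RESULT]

┌────┬────┬────┬────┐      
│  6 │  4 │  3 │ 14 │      
├────┼────┼────┼────┤      
│  7 │ 11 │ 12 │    │      
├────┼────┼────┼────┤      
│  8 │  1 │  5 │ 10 │      
├────┼────┼────┼────┤      
│  9 │  2 │ 13 │ 15 │      
└────┴────┴────┴────┘      
Moves: 3                   
                           
                           
                           


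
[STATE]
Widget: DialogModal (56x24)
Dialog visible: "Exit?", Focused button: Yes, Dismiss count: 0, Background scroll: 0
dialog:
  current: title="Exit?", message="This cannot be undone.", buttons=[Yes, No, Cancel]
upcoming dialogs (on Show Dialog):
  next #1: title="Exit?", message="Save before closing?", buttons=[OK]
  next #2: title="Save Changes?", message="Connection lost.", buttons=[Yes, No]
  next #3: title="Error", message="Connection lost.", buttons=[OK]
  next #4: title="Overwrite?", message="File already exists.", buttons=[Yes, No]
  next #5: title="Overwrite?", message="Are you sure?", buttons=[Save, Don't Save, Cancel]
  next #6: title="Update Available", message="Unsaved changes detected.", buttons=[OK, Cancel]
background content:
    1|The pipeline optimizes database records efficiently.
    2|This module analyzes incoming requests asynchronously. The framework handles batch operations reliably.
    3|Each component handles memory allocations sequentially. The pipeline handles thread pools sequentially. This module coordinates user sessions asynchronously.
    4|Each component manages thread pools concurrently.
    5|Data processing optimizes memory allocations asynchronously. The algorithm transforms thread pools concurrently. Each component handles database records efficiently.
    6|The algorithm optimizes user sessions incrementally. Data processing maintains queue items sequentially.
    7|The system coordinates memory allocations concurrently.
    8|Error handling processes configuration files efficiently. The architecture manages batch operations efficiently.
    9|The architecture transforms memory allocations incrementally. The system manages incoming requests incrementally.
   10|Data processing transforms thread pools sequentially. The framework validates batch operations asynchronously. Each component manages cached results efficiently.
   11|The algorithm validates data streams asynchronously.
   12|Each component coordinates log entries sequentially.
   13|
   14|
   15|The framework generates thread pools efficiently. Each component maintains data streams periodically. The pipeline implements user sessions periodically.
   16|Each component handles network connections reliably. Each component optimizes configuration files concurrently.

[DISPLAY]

The pipeline optimizes database records efficiently.    
This module analyzes incoming requests asynchronously. T
Each component handles memory allocations sequentially. 
Each component manages thread pools concurrently.       
Data processing optimizes memory allocations asynchronou
The algorithm optimizes user sessions incrementally. Dat
The system coordinates memory allocations concurrently. 
Error handling processes configuration files efficiently
The architecture transforms memory allocations increment
Data processing┌────────────────────────┐equentially. Th
The algorithm v│         Exit?          │chronously.    
Each component │ This cannot be undone. │quentially.    
               │  [Yes]  No   Cancel    │               
               └────────────────────────┘               
The framework generates thread pools efficiently. Each c
Each component handles network connections reliably. Eac
                                                        
                                                        
                                                        
                                                        
                                                        
                                                        
                                                        
                                                        


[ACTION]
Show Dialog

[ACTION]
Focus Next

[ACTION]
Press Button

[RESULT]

The pipeline optimizes database records efficiently.    
This module analyzes incoming requests asynchronously. T
Each component handles memory allocations sequentially. 
Each component manages thread pools concurrently.       
Data processing optimizes memory allocations asynchronou
The algorithm optimizes user sessions incrementally. Dat
The system coordinates memory allocations concurrently. 
Error handling processes configuration files efficiently
The architecture transforms memory allocations increment
Data processing transforms thread pools sequentially. Th
The algorithm validates data streams asynchronously.    
Each component coordinates log entries sequentially.    
                                                        
                                                        
The framework generates thread pools efficiently. Each c
Each component handles network connections reliably. Eac
                                                        
                                                        
                                                        
                                                        
                                                        
                                                        
                                                        
                                                        
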